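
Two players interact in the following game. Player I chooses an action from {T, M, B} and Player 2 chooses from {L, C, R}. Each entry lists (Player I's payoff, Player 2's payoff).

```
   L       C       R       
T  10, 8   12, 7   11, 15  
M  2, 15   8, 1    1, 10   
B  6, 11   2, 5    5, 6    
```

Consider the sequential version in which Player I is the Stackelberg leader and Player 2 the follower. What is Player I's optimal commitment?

Solve by backward induction (Player I leads).
- T: Player 2 compares 8, 7, 15 and picks R; Player I would get 11.
- M: Player 2 compares 15, 1, 10 and picks L; Player I would get 2.
- B: Player 2 compares 11, 5, 6 and picks L; Player I would get 6.
Among 11, 2, 6, the best is 11 at T. Subgame-perfect outcome: (T, R) with payoffs (11, 15).

T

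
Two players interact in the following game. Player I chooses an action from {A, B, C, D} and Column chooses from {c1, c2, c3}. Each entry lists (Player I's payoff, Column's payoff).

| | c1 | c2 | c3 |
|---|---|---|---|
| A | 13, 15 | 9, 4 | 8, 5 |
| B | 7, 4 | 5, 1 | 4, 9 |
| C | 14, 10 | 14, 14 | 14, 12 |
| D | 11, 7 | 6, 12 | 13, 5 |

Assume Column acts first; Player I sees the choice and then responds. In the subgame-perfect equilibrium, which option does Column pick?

Backward induction with Column moving first.
- c1: BR = C, leader payoff 10.
- c2: BR = C, leader payoff 14.
- c3: BR = C, leader payoff 12.
Column's induced payoffs are 10, 14, 12, so Column commits to c2. Subgame-perfect outcome: (C, c2) with payoffs (14, 14).

c2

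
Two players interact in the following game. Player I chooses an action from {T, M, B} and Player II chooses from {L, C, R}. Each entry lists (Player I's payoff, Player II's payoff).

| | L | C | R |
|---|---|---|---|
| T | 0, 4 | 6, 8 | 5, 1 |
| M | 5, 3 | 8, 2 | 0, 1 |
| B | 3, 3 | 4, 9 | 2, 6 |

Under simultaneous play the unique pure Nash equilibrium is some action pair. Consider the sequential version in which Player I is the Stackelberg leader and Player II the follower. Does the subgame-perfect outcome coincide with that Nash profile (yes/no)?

Solve by backward induction (Player I leads).
- T: BR = C, leader payoff 6.
- M: BR = L, leader payoff 5.
- B: BR = C, leader payoff 4.
Among 6, 5, 4, the best is 6 at T. Subgame-perfect outcome: (T, C) with payoffs (6, 8).
For the simultaneous game, intersect best replies.
Player I's best replies: L→M; C→M; R→T.
Player II's best replies: T→C; M→L; B→C.
Only (M, L) has each player best-responding; Nash payoffs (5, 3).
Sequential outcome (T, C) differs from the Nash profile (M, L).

no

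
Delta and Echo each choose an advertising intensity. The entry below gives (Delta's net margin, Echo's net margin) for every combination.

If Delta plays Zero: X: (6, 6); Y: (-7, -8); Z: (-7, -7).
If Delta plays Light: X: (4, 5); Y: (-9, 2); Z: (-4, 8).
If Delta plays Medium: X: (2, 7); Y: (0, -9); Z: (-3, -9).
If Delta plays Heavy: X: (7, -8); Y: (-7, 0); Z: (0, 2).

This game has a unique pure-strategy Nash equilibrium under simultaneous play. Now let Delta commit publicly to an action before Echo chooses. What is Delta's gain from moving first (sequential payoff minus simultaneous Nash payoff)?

6

Echo best-responds to each possible Delta move:
- Zero: Echo compares 6, -8, -7 and picks X; Delta would get 6.
- Light: Echo compares 5, 2, 8 and picks Z; Delta would get -4.
- Medium: Echo compares 7, -9, -9 and picks X; Delta would get 2.
- Heavy: Echo compares -8, 0, 2 and picks Z; Delta would get 0.
Delta's induced payoffs are 6, -4, 2, 0, so Delta commits to Zero. Subgame-perfect outcome: (Zero, X) with payoffs (6, 6).
Under simultaneous play:
Delta's best replies: X→Heavy; Y→Medium; Z→Heavy.
Echo's best replies: Zero→X; Light→Z; Medium→X; Heavy→Z.
The unique mutual best reply is (Heavy, Z), giving (0, 2).
Delta's commitment gain: 6 − 0 = 6.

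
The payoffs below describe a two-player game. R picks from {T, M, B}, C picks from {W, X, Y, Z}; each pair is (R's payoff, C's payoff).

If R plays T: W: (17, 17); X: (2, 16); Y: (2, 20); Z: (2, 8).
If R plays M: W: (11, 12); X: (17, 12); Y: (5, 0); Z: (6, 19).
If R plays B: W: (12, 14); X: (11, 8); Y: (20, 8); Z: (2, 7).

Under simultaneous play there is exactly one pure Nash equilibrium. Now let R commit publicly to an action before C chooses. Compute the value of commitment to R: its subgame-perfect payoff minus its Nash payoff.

C best-responds to each possible R move:
- T: C compares 17, 16, 20, 8 and picks Y; R would get 2.
- M: C compares 12, 12, 0, 19 and picks Z; R would get 6.
- B: C compares 14, 8, 8, 7 and picks W; R would get 12.
R's induced payoffs are 2, 6, 12, so R commits to B. Subgame-perfect outcome: (B, W) with payoffs (12, 14).
Now find the simultaneous Nash equilibrium.
R's best replies: W→T; X→M; Y→B; Z→M.
C's best replies: T→Y; M→Z; B→W.
Only (M, Z) has each player best-responding; Nash payoffs (6, 19).
R's commitment gain: 12 − 6 = 6.

6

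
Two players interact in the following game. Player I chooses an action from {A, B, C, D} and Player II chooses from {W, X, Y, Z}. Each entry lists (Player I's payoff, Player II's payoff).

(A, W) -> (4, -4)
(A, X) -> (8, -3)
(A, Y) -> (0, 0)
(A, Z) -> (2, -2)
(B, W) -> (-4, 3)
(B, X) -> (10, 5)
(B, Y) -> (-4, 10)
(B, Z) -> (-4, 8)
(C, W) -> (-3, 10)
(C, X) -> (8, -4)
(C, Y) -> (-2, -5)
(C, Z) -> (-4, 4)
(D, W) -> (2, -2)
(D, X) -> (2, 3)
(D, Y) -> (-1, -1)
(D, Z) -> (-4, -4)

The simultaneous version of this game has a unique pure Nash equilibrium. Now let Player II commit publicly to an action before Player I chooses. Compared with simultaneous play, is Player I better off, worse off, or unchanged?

better off

Backward induction with Player II moving first.
- W: BR = A, leader payoff -4.
- X: BR = B, leader payoff 5.
- Y: BR = A, leader payoff 0.
- Z: BR = A, leader payoff -2.
Player II's induced payoffs are -4, 5, 0, -2, so Player II commits to X. Subgame-perfect outcome: (B, X) with payoffs (10, 5).
Now find the simultaneous Nash equilibrium.
Player I's best replies: W→A; X→B; Y→A; Z→A.
Player II's best replies: A→Y; B→Y; C→W; D→X.
The unique mutual best reply is (A, Y), giving (0, 0).
Player I earns 10 sequentially versus 0 at the Nash outcome: better off.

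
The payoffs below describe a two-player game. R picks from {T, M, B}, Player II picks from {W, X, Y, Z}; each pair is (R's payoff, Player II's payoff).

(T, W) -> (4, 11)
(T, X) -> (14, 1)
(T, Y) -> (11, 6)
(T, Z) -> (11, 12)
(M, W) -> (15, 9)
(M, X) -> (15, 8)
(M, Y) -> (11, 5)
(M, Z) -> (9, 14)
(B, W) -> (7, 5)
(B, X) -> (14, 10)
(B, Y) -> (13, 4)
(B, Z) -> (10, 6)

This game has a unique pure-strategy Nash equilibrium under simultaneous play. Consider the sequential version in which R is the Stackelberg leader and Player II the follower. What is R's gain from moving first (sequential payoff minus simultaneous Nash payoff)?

Solve by backward induction (R leads).
- T → Player II plays Z (best of 11, 1, 6, 12); R gets 11.
- M → Player II plays Z (best of 9, 8, 5, 14); R gets 9.
- B → Player II plays X (best of 5, 10, 4, 6); R gets 14.
Among 11, 9, 14, the best is 14 at B. Subgame-perfect outcome: (B, X) with payoffs (14, 10).
Now find the simultaneous Nash equilibrium.
R's best replies: W→M; X→M; Y→B; Z→T.
Player II's best replies: T→Z; M→Z; B→X.
Only (T, Z) has each player best-responding; Nash payoffs (11, 12).
R's commitment gain: 14 − 11 = 3.

3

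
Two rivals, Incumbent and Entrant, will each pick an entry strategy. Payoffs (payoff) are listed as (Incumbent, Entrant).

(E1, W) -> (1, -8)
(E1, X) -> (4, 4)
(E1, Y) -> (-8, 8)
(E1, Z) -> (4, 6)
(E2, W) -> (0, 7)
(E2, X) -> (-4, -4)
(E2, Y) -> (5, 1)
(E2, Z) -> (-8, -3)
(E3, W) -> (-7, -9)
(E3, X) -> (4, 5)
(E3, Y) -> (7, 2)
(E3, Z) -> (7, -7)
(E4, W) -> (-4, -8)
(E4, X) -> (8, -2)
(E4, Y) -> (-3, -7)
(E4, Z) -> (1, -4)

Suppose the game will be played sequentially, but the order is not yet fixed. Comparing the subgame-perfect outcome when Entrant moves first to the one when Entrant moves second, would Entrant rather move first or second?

first

If Incumbent leads: Entrant's best replies are E1→Y, E2→W, E3→X, E4→X; Incumbent's induced payoffs -8, 0, 4, 8; outcome (E4, X), payoffs (8, -2).
If Entrant leads: Incumbent's best replies are W→E1, X→E4, Y→E3, Z→E3; Entrant's induced payoffs -8, -2, 2, -7; outcome (E3, Y), payoffs (7, 2).
Entrant gets 2 moving first and -2 moving second, so Entrant prefers to move first.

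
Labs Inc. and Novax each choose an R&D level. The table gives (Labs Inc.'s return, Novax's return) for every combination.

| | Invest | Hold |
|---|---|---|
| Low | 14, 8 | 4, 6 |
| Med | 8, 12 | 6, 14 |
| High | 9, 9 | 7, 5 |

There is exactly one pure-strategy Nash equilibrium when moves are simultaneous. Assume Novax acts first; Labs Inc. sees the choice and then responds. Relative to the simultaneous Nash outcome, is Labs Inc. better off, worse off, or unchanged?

unchanged

Backward induction with Novax moving first.
- Invest → Labs Inc. plays Low (best of 14, 8, 9); Novax gets 8.
- Hold → Labs Inc. plays High (best of 4, 6, 7); Novax gets 5.
Novax's induced payoffs are 8, 5, so Novax commits to Invest. Subgame-perfect outcome: (Low, Invest) with payoffs (14, 8).
Now find the simultaneous Nash equilibrium.
Labs Inc.'s best replies: Invest→Low; Hold→High.
Novax's best replies: Low→Invest; Med→Hold; High→Invest.
The unique mutual best reply is (Low, Invest), giving (14, 8).
Labs Inc. earns 14 sequentially versus 14 at the Nash outcome: unchanged.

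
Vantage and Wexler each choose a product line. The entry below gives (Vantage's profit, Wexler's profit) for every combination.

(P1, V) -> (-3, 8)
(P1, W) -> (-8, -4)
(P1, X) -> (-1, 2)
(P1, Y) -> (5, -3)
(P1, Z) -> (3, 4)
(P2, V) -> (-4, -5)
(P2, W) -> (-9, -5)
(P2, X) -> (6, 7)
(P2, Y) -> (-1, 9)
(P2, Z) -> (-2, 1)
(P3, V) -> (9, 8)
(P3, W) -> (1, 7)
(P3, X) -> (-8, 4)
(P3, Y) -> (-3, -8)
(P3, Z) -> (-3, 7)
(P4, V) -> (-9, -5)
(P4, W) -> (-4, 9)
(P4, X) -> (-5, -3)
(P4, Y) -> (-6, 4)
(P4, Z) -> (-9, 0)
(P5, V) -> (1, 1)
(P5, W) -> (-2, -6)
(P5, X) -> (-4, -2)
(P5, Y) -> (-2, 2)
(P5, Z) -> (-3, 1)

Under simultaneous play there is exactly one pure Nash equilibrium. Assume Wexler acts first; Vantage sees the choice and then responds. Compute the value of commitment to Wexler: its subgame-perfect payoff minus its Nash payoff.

Solve by backward induction (Wexler leads).
- V → Vantage plays P3 (best of -3, -4, 9, -9, 1); Wexler gets 8.
- W → Vantage plays P3 (best of -8, -9, 1, -4, -2); Wexler gets 7.
- X → Vantage plays P2 (best of -1, 6, -8, -5, -4); Wexler gets 7.
- Y → Vantage plays P1 (best of 5, -1, -3, -6, -2); Wexler gets -3.
- Z → Vantage plays P1 (best of 3, -2, -3, -9, -3); Wexler gets 4.
Wexler's induced payoffs are 8, 7, 7, -3, 4, so Wexler commits to V. Subgame-perfect outcome: (P3, V) with payoffs (9, 8).
Under simultaneous play:
Vantage's best replies: V→P3; W→P3; X→P2; Y→P1; Z→P1.
Wexler's best replies: P1→V; P2→Y; P3→V; P4→W; P5→Y.
The unique mutual best reply is (P3, V), giving (9, 8).
Wexler's commitment gain: 8 − 8 = 0.

0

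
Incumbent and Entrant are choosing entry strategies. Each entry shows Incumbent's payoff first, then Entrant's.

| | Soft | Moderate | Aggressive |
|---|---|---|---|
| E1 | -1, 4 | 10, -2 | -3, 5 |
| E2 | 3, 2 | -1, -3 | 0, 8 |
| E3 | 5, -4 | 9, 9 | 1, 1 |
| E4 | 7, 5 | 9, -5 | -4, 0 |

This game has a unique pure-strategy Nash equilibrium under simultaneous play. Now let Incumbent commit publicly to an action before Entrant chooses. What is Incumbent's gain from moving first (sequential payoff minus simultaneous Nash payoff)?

Backward induction with Incumbent moving first.
- E1: BR = Aggressive, leader payoff -3.
- E2: BR = Aggressive, leader payoff 0.
- E3: BR = Moderate, leader payoff 9.
- E4: BR = Soft, leader payoff 7.
Maximizing over -3, 0, 9, 7, Incumbent chooses E3. Subgame-perfect outcome: (E3, Moderate) with payoffs (9, 9).
Now find the simultaneous Nash equilibrium.
Incumbent's best replies: Soft→E4; Moderate→E1; Aggressive→E3.
Entrant's best replies: E1→Aggressive; E2→Aggressive; E3→Moderate; E4→Soft.
The unique mutual best reply is (E4, Soft), giving (7, 5).
Incumbent's commitment gain: 9 − 7 = 2.

2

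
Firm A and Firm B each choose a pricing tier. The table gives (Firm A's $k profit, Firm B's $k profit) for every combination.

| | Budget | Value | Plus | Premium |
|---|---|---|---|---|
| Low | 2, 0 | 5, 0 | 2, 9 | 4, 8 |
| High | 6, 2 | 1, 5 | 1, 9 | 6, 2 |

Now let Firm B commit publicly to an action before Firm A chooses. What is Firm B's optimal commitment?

Backward induction with Firm B moving first.
- Budget: BR = High, leader payoff 2.
- Value: BR = Low, leader payoff 0.
- Plus: BR = Low, leader payoff 9.
- Premium: BR = High, leader payoff 2.
Among 2, 0, 9, 2, the best is 9 at Plus. Subgame-perfect outcome: (Low, Plus) with payoffs (2, 9).

Plus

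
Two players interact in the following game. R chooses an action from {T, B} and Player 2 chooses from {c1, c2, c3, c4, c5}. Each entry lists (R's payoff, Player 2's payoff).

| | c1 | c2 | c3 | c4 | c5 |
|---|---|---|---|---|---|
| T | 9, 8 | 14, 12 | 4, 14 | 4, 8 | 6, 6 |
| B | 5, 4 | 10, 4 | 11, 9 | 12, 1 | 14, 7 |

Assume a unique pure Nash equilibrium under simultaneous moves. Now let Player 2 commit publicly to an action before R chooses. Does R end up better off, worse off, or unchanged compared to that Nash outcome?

better off

R best-responds to each possible Player 2 move:
- c1: R compares 9, 5 and picks T; Player 2 would get 8.
- c2: R compares 14, 10 and picks T; Player 2 would get 12.
- c3: R compares 4, 11 and picks B; Player 2 would get 9.
- c4: R compares 4, 12 and picks B; Player 2 would get 1.
- c5: R compares 6, 14 and picks B; Player 2 would get 7.
Maximizing over 8, 12, 9, 1, 7, Player 2 chooses c2. Subgame-perfect outcome: (T, c2) with payoffs (14, 12).
Under simultaneous play:
R's best replies: c1→T; c2→T; c3→B; c4→B; c5→B.
Player 2's best replies: T→c3; B→c3.
The unique mutual best reply is (B, c3), giving (11, 9).
R earns 14 sequentially versus 11 at the Nash outcome: better off.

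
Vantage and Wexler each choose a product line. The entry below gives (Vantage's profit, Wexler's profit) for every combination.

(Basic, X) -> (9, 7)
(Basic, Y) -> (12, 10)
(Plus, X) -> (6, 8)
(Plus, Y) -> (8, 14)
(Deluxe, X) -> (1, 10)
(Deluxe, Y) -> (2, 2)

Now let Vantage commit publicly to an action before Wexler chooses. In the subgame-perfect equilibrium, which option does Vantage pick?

Wexler best-responds to each possible Vantage move:
- Basic: Wexler compares 7, 10 and picks Y; Vantage would get 12.
- Plus: Wexler compares 8, 14 and picks Y; Vantage would get 8.
- Deluxe: Wexler compares 10, 2 and picks X; Vantage would get 1.
Vantage's induced payoffs are 12, 8, 1, so Vantage commits to Basic. Subgame-perfect outcome: (Basic, Y) with payoffs (12, 10).

Basic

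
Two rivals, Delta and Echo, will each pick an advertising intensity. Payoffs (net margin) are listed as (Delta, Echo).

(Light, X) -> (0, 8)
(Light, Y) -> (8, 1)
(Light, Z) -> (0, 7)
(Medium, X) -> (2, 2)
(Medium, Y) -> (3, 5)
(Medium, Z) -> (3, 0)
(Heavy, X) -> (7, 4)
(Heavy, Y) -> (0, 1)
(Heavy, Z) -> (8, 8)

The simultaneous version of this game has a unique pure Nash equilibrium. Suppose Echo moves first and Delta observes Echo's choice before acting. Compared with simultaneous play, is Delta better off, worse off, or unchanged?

Solve by backward induction (Echo leads).
- X → Delta plays Heavy (best of 0, 2, 7); Echo gets 4.
- Y → Delta plays Light (best of 8, 3, 0); Echo gets 1.
- Z → Delta plays Heavy (best of 0, 3, 8); Echo gets 8.
Echo's induced payoffs are 4, 1, 8, so Echo commits to Z. Subgame-perfect outcome: (Heavy, Z) with payoffs (8, 8).
Under simultaneous play:
Delta's best replies: X→Heavy; Y→Light; Z→Heavy.
Echo's best replies: Light→X; Medium→Y; Heavy→Z.
The unique mutual best reply is (Heavy, Z), giving (8, 8).
Delta earns 8 sequentially versus 8 at the Nash outcome: unchanged.

unchanged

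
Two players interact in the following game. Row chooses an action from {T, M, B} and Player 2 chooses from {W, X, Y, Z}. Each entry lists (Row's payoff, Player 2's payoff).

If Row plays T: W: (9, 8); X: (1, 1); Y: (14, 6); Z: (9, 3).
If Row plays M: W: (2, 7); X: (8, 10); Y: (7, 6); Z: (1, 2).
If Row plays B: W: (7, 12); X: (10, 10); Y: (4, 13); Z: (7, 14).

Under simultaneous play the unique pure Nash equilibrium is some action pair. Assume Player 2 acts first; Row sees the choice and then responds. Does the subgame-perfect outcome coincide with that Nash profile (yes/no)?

Solve by backward induction (Player 2 leads).
- W: Row compares 9, 2, 7 and picks T; Player 2 would get 8.
- X: Row compares 1, 8, 10 and picks B; Player 2 would get 10.
- Y: Row compares 14, 7, 4 and picks T; Player 2 would get 6.
- Z: Row compares 9, 1, 7 and picks T; Player 2 would get 3.
Player 2's induced payoffs are 8, 10, 6, 3, so Player 2 commits to X. Subgame-perfect outcome: (B, X) with payoffs (10, 10).
Under simultaneous play:
Row's best replies: W→T; X→B; Y→T; Z→T.
Player 2's best replies: T→W; M→X; B→Z.
The unique mutual best reply is (T, W), giving (9, 8).
Sequential outcome (B, X) differs from the Nash profile (T, W).

no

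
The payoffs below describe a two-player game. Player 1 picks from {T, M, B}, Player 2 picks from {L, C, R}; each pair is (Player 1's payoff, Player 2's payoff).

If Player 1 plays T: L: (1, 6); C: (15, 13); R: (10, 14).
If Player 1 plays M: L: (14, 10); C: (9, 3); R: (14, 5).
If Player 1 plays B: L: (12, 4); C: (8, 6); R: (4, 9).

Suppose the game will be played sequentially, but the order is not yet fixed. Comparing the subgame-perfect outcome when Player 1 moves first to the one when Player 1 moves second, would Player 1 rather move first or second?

second

If Player 1 leads: Player 2's best replies are T→R, M→L, B→R; Player 1's induced payoffs 10, 14, 4; outcome (M, L), payoffs (14, 10).
If Player 2 leads: Player 1's best replies are L→M, C→T, R→M; Player 2's induced payoffs 10, 13, 5; outcome (T, C), payoffs (15, 13).
Player 1 gets 14 moving first and 15 moving second, so Player 1 prefers to move second.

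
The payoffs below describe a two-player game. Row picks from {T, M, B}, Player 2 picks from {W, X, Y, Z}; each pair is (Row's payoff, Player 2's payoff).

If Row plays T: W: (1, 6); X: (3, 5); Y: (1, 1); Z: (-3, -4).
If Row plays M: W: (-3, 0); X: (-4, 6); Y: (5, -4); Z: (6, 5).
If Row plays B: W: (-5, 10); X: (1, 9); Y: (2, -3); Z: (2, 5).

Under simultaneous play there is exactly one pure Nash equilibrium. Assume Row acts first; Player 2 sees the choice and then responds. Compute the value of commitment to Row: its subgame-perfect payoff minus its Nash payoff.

Backward induction with Row moving first.
- T → Player 2 plays W (best of 6, 5, 1, -4); Row gets 1.
- M → Player 2 plays X (best of 0, 6, -4, 5); Row gets -4.
- B → Player 2 plays W (best of 10, 9, -3, 5); Row gets -5.
Maximizing over 1, -4, -5, Row chooses T. Subgame-perfect outcome: (T, W) with payoffs (1, 6).
Under simultaneous play:
Row's best replies: W→T; X→T; Y→M; Z→M.
Player 2's best replies: T→W; M→X; B→W.
The unique mutual best reply is (T, W), giving (1, 6).
Row's commitment gain: 1 − 1 = 0.

0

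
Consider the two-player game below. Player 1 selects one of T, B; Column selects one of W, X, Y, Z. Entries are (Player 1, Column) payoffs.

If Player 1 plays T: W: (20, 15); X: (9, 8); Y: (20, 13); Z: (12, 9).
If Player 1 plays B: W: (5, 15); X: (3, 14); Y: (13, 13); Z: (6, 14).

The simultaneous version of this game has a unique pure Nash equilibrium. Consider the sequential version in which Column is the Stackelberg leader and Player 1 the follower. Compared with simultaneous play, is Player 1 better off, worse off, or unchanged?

unchanged

Player 1 best-responds to each possible Column move:
- W → Player 1 plays T (best of 20, 5); Column gets 15.
- X → Player 1 plays T (best of 9, 3); Column gets 8.
- Y → Player 1 plays T (best of 20, 13); Column gets 13.
- Z → Player 1 plays T (best of 12, 6); Column gets 9.
Maximizing over 15, 8, 13, 9, Column chooses W. Subgame-perfect outcome: (T, W) with payoffs (20, 15).
Now find the simultaneous Nash equilibrium.
Player 1's best replies: W→T; X→T; Y→T; Z→T.
Column's best replies: T→W; B→W.
The unique mutual best reply is (T, W), giving (20, 15).
Player 1 earns 20 sequentially versus 20 at the Nash outcome: unchanged.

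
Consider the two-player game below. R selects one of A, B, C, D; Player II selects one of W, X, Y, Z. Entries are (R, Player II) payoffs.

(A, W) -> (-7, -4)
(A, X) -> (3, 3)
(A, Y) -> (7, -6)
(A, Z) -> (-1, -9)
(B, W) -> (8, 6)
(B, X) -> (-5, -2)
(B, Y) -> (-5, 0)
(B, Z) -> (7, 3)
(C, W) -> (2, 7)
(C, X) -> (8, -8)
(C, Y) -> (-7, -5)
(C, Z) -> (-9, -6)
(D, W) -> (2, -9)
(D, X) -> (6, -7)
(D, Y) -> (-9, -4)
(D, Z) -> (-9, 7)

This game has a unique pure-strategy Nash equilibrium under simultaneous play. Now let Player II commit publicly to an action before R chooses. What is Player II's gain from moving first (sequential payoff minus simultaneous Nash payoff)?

Work backward from R's decision.
- W: R compares -7, 8, 2, 2 and picks B; Player II would get 6.
- X: R compares 3, -5, 8, 6 and picks C; Player II would get -8.
- Y: R compares 7, -5, -7, -9 and picks A; Player II would get -6.
- Z: R compares -1, 7, -9, -9 and picks B; Player II would get 3.
Maximizing over 6, -8, -6, 3, Player II chooses W. Subgame-perfect outcome: (B, W) with payoffs (8, 6).
For the simultaneous game, intersect best replies.
R's best replies: W→B; X→C; Y→A; Z→B.
Player II's best replies: A→X; B→W; C→W; D→Z.
Only (B, W) has each player best-responding; Nash payoffs (8, 6).
Player II's commitment gain: 6 − 6 = 0.

0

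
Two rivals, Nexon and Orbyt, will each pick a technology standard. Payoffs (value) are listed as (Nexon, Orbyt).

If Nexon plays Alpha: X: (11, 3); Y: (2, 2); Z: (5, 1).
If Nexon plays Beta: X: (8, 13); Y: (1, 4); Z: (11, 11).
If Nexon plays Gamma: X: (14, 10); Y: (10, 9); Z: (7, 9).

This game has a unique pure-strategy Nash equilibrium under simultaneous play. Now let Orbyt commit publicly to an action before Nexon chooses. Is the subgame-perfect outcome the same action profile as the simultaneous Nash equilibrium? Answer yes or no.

Nexon best-responds to each possible Orbyt move:
- X: Nexon compares 11, 8, 14 and picks Gamma; Orbyt would get 10.
- Y: Nexon compares 2, 1, 10 and picks Gamma; Orbyt would get 9.
- Z: Nexon compares 5, 11, 7 and picks Beta; Orbyt would get 11.
Orbyt's induced payoffs are 10, 9, 11, so Orbyt commits to Z. Subgame-perfect outcome: (Beta, Z) with payoffs (11, 11).
Now find the simultaneous Nash equilibrium.
Nexon's best replies: X→Gamma; Y→Gamma; Z→Beta.
Orbyt's best replies: Alpha→X; Beta→X; Gamma→X.
Only (Gamma, X) has each player best-responding; Nash payoffs (14, 10).
Sequential outcome (Beta, Z) differs from the Nash profile (Gamma, X).

no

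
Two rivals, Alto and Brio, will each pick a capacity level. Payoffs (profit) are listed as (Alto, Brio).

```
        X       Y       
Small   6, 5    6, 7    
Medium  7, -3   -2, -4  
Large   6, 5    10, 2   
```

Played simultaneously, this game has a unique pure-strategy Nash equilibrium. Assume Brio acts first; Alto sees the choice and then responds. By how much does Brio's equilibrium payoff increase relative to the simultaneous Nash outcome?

5

Work backward from Alto's decision.
- X: BR = Medium, leader payoff -3.
- Y: BR = Large, leader payoff 2.
Brio's induced payoffs are -3, 2, so Brio commits to Y. Subgame-perfect outcome: (Large, Y) with payoffs (10, 2).
Now find the simultaneous Nash equilibrium.
Alto's best replies: X→Medium; Y→Large.
Brio's best replies: Small→Y; Medium→X; Large→X.
Only (Medium, X) has each player best-responding; Nash payoffs (7, -3).
Brio's commitment gain: 2 − -3 = 5.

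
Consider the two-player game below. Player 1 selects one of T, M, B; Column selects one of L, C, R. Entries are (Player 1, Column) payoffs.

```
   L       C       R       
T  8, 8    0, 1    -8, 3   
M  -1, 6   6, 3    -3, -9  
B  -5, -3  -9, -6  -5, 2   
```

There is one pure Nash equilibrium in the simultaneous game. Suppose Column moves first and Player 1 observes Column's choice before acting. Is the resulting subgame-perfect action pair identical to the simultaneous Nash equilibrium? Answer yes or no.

yes

Player 1 best-responds to each possible Column move:
- L → Player 1 plays T (best of 8, -1, -5); Column gets 8.
- C → Player 1 plays M (best of 0, 6, -9); Column gets 3.
- R → Player 1 plays M (best of -8, -3, -5); Column gets -9.
Column's induced payoffs are 8, 3, -9, so Column commits to L. Subgame-perfect outcome: (T, L) with payoffs (8, 8).
Under simultaneous play:
Player 1's best replies: L→T; C→M; R→M.
Column's best replies: T→L; M→L; B→R.
The unique mutual best reply is (T, L), giving (8, 8).
Sequential outcome (T, L) coincides with the Nash profile (T, L).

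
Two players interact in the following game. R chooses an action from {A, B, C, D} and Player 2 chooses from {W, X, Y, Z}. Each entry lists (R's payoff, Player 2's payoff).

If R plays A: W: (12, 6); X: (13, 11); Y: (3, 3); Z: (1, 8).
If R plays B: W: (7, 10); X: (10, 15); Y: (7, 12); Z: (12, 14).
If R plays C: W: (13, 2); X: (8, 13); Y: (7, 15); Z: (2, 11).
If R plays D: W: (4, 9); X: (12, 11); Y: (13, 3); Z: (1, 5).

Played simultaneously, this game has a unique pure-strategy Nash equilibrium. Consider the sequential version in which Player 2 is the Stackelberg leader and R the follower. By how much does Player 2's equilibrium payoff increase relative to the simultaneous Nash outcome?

3

Backward induction with Player 2 moving first.
- W: R compares 12, 7, 13, 4 and picks C; Player 2 would get 2.
- X: R compares 13, 10, 8, 12 and picks A; Player 2 would get 11.
- Y: R compares 3, 7, 7, 13 and picks D; Player 2 would get 3.
- Z: R compares 1, 12, 2, 1 and picks B; Player 2 would get 14.
Among 2, 11, 3, 14, the best is 14 at Z. Subgame-perfect outcome: (B, Z) with payoffs (12, 14).
Under simultaneous play:
R's best replies: W→C; X→A; Y→D; Z→B.
Player 2's best replies: A→X; B→X; C→Y; D→X.
Only (A, X) has each player best-responding; Nash payoffs (13, 11).
Player 2's commitment gain: 14 − 11 = 3.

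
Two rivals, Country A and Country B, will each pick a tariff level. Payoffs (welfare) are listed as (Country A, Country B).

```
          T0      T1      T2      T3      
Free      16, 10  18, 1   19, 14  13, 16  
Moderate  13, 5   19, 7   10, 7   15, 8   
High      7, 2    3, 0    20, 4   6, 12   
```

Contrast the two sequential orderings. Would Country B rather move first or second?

If Country A leads: Country B's best replies are Free→T3, Moderate→T3, High→T3; Country A's induced payoffs 13, 15, 6; outcome (Moderate, T3), payoffs (15, 8).
If Country B leads: Country A's best replies are T0→Free, T1→Moderate, T2→High, T3→Moderate; Country B's induced payoffs 10, 7, 4, 8; outcome (Free, T0), payoffs (16, 10).
Country B gets 10 moving first and 8 moving second, so Country B prefers to move first.

first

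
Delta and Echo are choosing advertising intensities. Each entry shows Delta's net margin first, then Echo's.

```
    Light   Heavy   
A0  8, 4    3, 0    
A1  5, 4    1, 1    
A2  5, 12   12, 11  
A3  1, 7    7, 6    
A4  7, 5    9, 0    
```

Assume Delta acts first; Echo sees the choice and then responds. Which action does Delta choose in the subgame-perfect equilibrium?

Backward induction with Delta moving first.
- A0 → Echo plays Light (best of 4, 0); Delta gets 8.
- A1 → Echo plays Light (best of 4, 1); Delta gets 5.
- A2 → Echo plays Light (best of 12, 11); Delta gets 5.
- A3 → Echo plays Light (best of 7, 6); Delta gets 1.
- A4 → Echo plays Light (best of 5, 0); Delta gets 7.
Maximizing over 8, 5, 5, 1, 7, Delta chooses A0. Subgame-perfect outcome: (A0, Light) with payoffs (8, 4).

A0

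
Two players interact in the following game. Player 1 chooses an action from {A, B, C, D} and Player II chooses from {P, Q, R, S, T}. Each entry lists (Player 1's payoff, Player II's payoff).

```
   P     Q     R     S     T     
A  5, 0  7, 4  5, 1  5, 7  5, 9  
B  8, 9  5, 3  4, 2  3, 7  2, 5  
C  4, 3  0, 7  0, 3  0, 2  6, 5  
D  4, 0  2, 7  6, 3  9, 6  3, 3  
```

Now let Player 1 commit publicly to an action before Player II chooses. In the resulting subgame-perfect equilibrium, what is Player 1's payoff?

8

Work backward from Player II's decision.
- A: Player II compares 0, 4, 1, 7, 9 and picks T; Player 1 would get 5.
- B: Player II compares 9, 3, 2, 7, 5 and picks P; Player 1 would get 8.
- C: Player II compares 3, 7, 3, 2, 5 and picks Q; Player 1 would get 0.
- D: Player II compares 0, 7, 3, 6, 3 and picks Q; Player 1 would get 2.
Maximizing over 5, 8, 0, 2, Player 1 chooses B. Subgame-perfect outcome: (B, P) with payoffs (8, 9).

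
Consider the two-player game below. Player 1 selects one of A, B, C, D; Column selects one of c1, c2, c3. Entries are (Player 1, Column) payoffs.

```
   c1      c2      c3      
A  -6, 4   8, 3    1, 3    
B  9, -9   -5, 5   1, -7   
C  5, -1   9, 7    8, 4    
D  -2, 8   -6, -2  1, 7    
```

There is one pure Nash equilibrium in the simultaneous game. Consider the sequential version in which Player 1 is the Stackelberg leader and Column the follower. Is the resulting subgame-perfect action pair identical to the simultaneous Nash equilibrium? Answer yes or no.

yes

Backward induction with Player 1 moving first.
- A: BR = c1, leader payoff -6.
- B: BR = c2, leader payoff -5.
- C: BR = c2, leader payoff 9.
- D: BR = c1, leader payoff -2.
Among -6, -5, 9, -2, the best is 9 at C. Subgame-perfect outcome: (C, c2) with payoffs (9, 7).
Now find the simultaneous Nash equilibrium.
Player 1's best replies: c1→B; c2→C; c3→C.
Column's best replies: A→c1; B→c2; C→c2; D→c1.
The unique mutual best reply is (C, c2), giving (9, 7).
Sequential outcome (C, c2) coincides with the Nash profile (C, c2).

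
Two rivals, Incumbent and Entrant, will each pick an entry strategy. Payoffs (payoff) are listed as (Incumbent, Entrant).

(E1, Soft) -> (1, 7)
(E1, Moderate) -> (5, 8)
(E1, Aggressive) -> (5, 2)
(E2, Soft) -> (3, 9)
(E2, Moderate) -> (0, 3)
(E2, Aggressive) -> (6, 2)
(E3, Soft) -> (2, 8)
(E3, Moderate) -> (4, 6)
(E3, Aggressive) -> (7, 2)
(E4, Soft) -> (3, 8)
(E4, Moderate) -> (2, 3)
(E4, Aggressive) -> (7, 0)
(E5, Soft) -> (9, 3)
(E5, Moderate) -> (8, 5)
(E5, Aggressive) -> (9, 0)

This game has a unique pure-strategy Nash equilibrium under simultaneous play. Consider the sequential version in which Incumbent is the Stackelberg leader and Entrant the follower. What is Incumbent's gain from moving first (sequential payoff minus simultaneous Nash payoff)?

Solve by backward induction (Incumbent leads).
- E1: Entrant compares 7, 8, 2 and picks Moderate; Incumbent would get 5.
- E2: Entrant compares 9, 3, 2 and picks Soft; Incumbent would get 3.
- E3: Entrant compares 8, 6, 2 and picks Soft; Incumbent would get 2.
- E4: Entrant compares 8, 3, 0 and picks Soft; Incumbent would get 3.
- E5: Entrant compares 3, 5, 0 and picks Moderate; Incumbent would get 8.
Maximizing over 5, 3, 2, 3, 8, Incumbent chooses E5. Subgame-perfect outcome: (E5, Moderate) with payoffs (8, 5).
Now find the simultaneous Nash equilibrium.
Incumbent's best replies: Soft→E5; Moderate→E5; Aggressive→E5.
Entrant's best replies: E1→Moderate; E2→Soft; E3→Soft; E4→Soft; E5→Moderate.
The unique mutual best reply is (E5, Moderate), giving (8, 5).
Incumbent's commitment gain: 8 − 8 = 0.

0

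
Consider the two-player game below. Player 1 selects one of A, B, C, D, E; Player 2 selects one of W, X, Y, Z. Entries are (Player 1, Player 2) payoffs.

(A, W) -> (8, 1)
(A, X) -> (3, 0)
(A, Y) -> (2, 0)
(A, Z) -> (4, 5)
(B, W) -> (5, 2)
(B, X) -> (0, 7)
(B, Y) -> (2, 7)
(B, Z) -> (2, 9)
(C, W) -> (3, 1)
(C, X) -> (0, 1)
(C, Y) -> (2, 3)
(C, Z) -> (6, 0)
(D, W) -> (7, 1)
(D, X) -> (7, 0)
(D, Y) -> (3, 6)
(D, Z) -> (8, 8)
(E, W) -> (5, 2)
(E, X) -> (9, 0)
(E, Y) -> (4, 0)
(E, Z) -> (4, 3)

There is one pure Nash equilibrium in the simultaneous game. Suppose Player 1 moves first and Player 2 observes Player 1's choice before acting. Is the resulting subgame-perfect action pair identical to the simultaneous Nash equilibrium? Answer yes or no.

Player 2 best-responds to each possible Player 1 move:
- A: Player 2 compares 1, 0, 0, 5 and picks Z; Player 1 would get 4.
- B: Player 2 compares 2, 7, 7, 9 and picks Z; Player 1 would get 2.
- C: Player 2 compares 1, 1, 3, 0 and picks Y; Player 1 would get 2.
- D: Player 2 compares 1, 0, 6, 8 and picks Z; Player 1 would get 8.
- E: Player 2 compares 2, 0, 0, 3 and picks Z; Player 1 would get 4.
Among 4, 2, 2, 8, 4, the best is 8 at D. Subgame-perfect outcome: (D, Z) with payoffs (8, 8).
For the simultaneous game, intersect best replies.
Player 1's best replies: W→A; X→E; Y→E; Z→D.
Player 2's best replies: A→Z; B→Z; C→Y; D→Z; E→Z.
Only (D, Z) has each player best-responding; Nash payoffs (8, 8).
Sequential outcome (D, Z) coincides with the Nash profile (D, Z).

yes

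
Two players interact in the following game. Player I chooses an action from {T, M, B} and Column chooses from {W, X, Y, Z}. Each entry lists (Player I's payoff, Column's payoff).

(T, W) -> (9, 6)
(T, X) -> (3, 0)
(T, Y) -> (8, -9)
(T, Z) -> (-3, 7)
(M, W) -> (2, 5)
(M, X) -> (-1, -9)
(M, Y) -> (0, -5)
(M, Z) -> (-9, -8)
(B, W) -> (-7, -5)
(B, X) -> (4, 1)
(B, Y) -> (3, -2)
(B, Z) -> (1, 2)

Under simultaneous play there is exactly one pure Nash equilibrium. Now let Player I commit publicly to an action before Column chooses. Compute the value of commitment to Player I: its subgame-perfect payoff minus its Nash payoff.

Column best-responds to each possible Player I move:
- T → Column plays Z (best of 6, 0, -9, 7); Player I gets -3.
- M → Column plays W (best of 5, -9, -5, -8); Player I gets 2.
- B → Column plays Z (best of -5, 1, -2, 2); Player I gets 1.
Among -3, 2, 1, the best is 2 at M. Subgame-perfect outcome: (M, W) with payoffs (2, 5).
For the simultaneous game, intersect best replies.
Player I's best replies: W→T; X→B; Y→T; Z→B.
Column's best replies: T→Z; M→W; B→Z.
The unique mutual best reply is (B, Z), giving (1, 2).
Player I's commitment gain: 2 − 1 = 1.

1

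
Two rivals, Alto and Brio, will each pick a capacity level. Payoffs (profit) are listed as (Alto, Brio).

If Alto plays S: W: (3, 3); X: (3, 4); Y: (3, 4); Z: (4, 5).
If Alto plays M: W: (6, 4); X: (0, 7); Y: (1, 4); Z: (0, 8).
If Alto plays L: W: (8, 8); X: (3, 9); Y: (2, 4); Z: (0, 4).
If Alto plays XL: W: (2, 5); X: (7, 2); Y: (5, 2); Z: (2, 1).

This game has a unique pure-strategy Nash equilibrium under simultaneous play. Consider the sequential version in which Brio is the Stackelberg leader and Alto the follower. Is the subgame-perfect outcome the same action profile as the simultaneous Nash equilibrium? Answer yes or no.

no

Solve by backward induction (Brio leads).
- W: Alto compares 3, 6, 8, 2 and picks L; Brio would get 8.
- X: Alto compares 3, 0, 3, 7 and picks XL; Brio would get 2.
- Y: Alto compares 3, 1, 2, 5 and picks XL; Brio would get 2.
- Z: Alto compares 4, 0, 0, 2 and picks S; Brio would get 5.
Maximizing over 8, 2, 2, 5, Brio chooses W. Subgame-perfect outcome: (L, W) with payoffs (8, 8).
For the simultaneous game, intersect best replies.
Alto's best replies: W→L; X→XL; Y→XL; Z→S.
Brio's best replies: S→Z; M→Z; L→X; XL→W.
The unique mutual best reply is (S, Z), giving (4, 5).
Sequential outcome (L, W) differs from the Nash profile (S, Z).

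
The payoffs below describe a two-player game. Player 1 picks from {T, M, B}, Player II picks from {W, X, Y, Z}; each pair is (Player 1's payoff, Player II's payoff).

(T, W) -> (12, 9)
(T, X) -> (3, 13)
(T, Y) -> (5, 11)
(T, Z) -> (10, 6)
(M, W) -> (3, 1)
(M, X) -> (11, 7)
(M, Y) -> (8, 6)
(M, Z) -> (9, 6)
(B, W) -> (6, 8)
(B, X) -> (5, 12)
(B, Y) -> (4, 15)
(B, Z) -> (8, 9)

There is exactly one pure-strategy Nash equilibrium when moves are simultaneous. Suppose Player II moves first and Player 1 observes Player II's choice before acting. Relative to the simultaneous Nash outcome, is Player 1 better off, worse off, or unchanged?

better off

Work backward from Player 1's decision.
- W: BR = T, leader payoff 9.
- X: BR = M, leader payoff 7.
- Y: BR = M, leader payoff 6.
- Z: BR = T, leader payoff 6.
Maximizing over 9, 7, 6, 6, Player II chooses W. Subgame-perfect outcome: (T, W) with payoffs (12, 9).
For the simultaneous game, intersect best replies.
Player 1's best replies: W→T; X→M; Y→M; Z→T.
Player II's best replies: T→X; M→X; B→Y.
The unique mutual best reply is (M, X), giving (11, 7).
Player 1 earns 12 sequentially versus 11 at the Nash outcome: better off.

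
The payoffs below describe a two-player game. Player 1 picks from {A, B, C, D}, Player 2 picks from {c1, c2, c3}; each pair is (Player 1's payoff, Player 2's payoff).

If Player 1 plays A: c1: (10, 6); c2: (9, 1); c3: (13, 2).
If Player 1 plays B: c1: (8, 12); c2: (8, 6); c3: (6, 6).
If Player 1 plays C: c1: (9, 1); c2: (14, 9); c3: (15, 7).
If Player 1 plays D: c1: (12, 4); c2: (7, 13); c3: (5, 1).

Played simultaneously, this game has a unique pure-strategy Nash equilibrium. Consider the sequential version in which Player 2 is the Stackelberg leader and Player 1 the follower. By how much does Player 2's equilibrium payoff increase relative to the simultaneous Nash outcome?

Backward induction with Player 2 moving first.
- c1: BR = D, leader payoff 4.
- c2: BR = C, leader payoff 9.
- c3: BR = C, leader payoff 7.
Among 4, 9, 7, the best is 9 at c2. Subgame-perfect outcome: (C, c2) with payoffs (14, 9).
Under simultaneous play:
Player 1's best replies: c1→D; c2→C; c3→C.
Player 2's best replies: A→c1; B→c1; C→c2; D→c2.
The unique mutual best reply is (C, c2), giving (14, 9).
Player 2's commitment gain: 9 − 9 = 0.

0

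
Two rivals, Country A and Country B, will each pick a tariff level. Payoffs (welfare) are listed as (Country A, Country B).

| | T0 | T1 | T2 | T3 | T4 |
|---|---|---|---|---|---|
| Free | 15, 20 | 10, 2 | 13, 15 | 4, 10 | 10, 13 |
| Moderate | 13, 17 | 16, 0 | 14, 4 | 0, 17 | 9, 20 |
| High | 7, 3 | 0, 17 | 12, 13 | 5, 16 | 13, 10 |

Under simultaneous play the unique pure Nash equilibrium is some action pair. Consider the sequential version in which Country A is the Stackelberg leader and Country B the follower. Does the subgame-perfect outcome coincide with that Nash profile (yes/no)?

Country B best-responds to each possible Country A move:
- Free → Country B plays T0 (best of 20, 2, 15, 10, 13); Country A gets 15.
- Moderate → Country B plays T4 (best of 17, 0, 4, 17, 20); Country A gets 9.
- High → Country B plays T1 (best of 3, 17, 13, 16, 10); Country A gets 0.
Country A's induced payoffs are 15, 9, 0, so Country A commits to Free. Subgame-perfect outcome: (Free, T0) with payoffs (15, 20).
Now find the simultaneous Nash equilibrium.
Country A's best replies: T0→Free; T1→Moderate; T2→Moderate; T3→High; T4→High.
Country B's best replies: Free→T0; Moderate→T4; High→T1.
The unique mutual best reply is (Free, T0), giving (15, 20).
Sequential outcome (Free, T0) coincides with the Nash profile (Free, T0).

yes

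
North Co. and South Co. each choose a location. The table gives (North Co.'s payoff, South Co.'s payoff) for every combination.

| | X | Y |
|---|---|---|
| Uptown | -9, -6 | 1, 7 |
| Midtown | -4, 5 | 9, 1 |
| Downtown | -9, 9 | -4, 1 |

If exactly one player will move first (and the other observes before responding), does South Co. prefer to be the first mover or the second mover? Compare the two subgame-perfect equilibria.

If North Co. leads: South Co.'s best replies are Uptown→Y, Midtown→X, Downtown→X; North Co.'s induced payoffs 1, -4, -9; outcome (Uptown, Y), payoffs (1, 7).
If South Co. leads: North Co.'s best replies are X→Midtown, Y→Midtown; South Co.'s induced payoffs 5, 1; outcome (Midtown, X), payoffs (-4, 5).
South Co. gets 5 moving first and 7 moving second, so South Co. prefers to move second.

second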